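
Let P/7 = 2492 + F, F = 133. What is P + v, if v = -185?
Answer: 18190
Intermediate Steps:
P = 18375 (P = 7*(2492 + 133) = 7*2625 = 18375)
P + v = 18375 - 185 = 18190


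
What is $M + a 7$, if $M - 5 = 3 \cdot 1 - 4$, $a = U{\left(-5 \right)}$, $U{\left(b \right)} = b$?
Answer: $-31$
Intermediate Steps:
$a = -5$
$M = 4$ ($M = 5 + \left(3 \cdot 1 - 4\right) = 5 + \left(3 - 4\right) = 5 - 1 = 4$)
$M + a 7 = 4 - 35 = -31$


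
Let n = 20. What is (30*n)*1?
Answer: 600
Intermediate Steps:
(30*n)*1 = (30*20)*1 = 600*1 = 600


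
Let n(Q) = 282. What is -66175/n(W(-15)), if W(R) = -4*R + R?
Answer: -66175/282 ≈ -234.66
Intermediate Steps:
W(R) = -3*R
-66175/n(W(-15)) = -66175/282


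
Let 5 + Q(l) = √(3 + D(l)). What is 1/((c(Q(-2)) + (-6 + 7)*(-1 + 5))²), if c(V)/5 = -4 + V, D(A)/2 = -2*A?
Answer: (-41 + 5*√11)⁻² ≈ 0.0016773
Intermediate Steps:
D(A) = -4*A (D(A) = 2*(-2*A) = -4*A)
Q(l) = -5 + √(3 - 4*l)
c(V) = -20 + 5*V (c(V) = 5*(-4 + V) = -20 + 5*V)
1/((c(Q(-2)) + (-6 + 7)*(-1 + 5))²) = 1/(((-20 + 5*(-5 + √(3 - 4*(-2)))) + (-6 + 7)*(-1 + 5))²) = 1/(((-20 + 5*(-5 + √(3 + 8))) + 1*4)²) = 1/(((-20 + 5*(-5 + √11)) + 4)²) = 1/(((-20 + (-25 + 5*√11)) + 4)²) = 1/(((-45 + 5*√11) + 4)²) = 1/((-41 + 5*√11)²) = (-41 + 5*√11)⁻²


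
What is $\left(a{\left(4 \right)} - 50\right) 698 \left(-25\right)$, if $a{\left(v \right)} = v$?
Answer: $802700$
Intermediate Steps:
$\left(a{\left(4 \right)} - 50\right) 698 \left(-25\right) = \left(4 - 50\right) 698 \left(-25\right) = \left(-46\right) \left(-17450\right) = 802700$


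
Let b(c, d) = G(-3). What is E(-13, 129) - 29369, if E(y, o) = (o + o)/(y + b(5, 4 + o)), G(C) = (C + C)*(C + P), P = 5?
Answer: -734483/25 ≈ -29379.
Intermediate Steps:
G(C) = 2*C*(5 + C) (G(C) = (C + C)*(C + 5) = (2*C)*(5 + C) = 2*C*(5 + C))
b(c, d) = -12 (b(c, d) = 2*(-3)*(5 - 3) = 2*(-3)*2 = -12)
E(y, o) = 2*o/(-12 + y) (E(y, o) = (o + o)/(y - 12) = (2*o)/(-12 + y) = 2*o/(-12 + y))
E(-13, 129) - 29369 = 2*129/(-12 - 13) - 29369 = 2*129/(-25) - 29369 = 2*129*(-1/25) - 29369 = -258/25 - 29369 = -734483/25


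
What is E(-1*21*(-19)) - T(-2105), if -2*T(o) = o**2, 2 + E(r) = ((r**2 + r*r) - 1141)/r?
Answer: 252658843/114 ≈ 2.2163e+6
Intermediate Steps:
E(r) = -2 + (-1141 + 2*r**2)/r (E(r) = -2 + ((r**2 + r*r) - 1141)/r = -2 + ((r**2 + r**2) - 1141)/r = -2 + (2*r**2 - 1141)/r = -2 + (-1141 + 2*r**2)/r)
T(o) = -o**2/2
E(-1*21*(-19)) - T(-2105) = (-2 - 1141/(-1*21*(-19)) + 2*(-1*21*(-19))) - (-1)*(-2105)**2/2 = (-2 - 1141/((-21*(-19))) + 2*(-21*(-19))) - (-1)*4431025/2 = (-2 - 1141/399 + 2*399) - 1*(-4431025/2) = (-2 - 1141*1/399 + 798) + 4431025/2 = (-2 - 163/57 + 798) + 4431025/2 = 45209/57 + 4431025/2 = 252658843/114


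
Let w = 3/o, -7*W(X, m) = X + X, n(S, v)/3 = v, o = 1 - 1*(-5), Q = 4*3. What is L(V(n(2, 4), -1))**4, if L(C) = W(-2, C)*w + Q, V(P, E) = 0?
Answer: 54700816/2401 ≈ 22783.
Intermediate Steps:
Q = 12
o = 6 (o = 1 + 5 = 6)
n(S, v) = 3*v
W(X, m) = -2*X/7 (W(X, m) = -(X + X)/7 = -2*X/7)
w = 1/2 (w = 3/6 = 3*(1/6) = 1/2 ≈ 0.50000)
L(C) = 86/7 (L(C) = -2/7*(-2)*(1/2) + 12 = (4/7)*(1/2) + 12 = 2/7 + 12 = 86/7)
L(V(n(2, 4), -1))**4 = (86/7)**4 = 54700816/2401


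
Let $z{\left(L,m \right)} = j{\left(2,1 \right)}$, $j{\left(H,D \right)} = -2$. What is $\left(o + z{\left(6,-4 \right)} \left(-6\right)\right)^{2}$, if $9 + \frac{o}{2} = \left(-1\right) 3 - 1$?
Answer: $196$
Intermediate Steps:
$z{\left(L,m \right)} = -2$
$o = -26$ ($o = -18 + 2 \left(\left(-1\right) 3 - 1\right) = -18 + 2 \left(-3 - 1\right) = -18 + 2 \left(-4\right) = -18 - 8 = -26$)
$\left(o + z{\left(6,-4 \right)} \left(-6\right)\right)^{2} = \left(-26 - -12\right)^{2} = \left(-26 + 12\right)^{2} = \left(-14\right)^{2} = 196$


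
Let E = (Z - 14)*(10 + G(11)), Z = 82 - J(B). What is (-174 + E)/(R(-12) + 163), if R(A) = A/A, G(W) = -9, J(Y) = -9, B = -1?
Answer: -97/164 ≈ -0.59146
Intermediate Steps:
Z = 91 (Z = 82 - 1*(-9) = 82 + 9 = 91)
R(A) = 1
E = 77 (E = (91 - 14)*(10 - 9) = 77*1 = 77)
(-174 + E)/(R(-12) + 163) = (-174 + 77)/(1 + 163) = -97/164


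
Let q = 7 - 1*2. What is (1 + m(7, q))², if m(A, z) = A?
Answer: 64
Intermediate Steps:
q = 5 (q = 7 - 2 = 5)
(1 + m(7, q))² = (1 + 7)² = 8² = 64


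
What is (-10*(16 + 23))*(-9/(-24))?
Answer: -585/4 ≈ -146.25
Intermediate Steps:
(-10*(16 + 23))*(-9/(-24)) = (-10*39)*(-9*(-1/24)) = -390*3/8 = -585/4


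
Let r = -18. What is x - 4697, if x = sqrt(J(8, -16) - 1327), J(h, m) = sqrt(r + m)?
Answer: -4697 + sqrt(-1327 + I*sqrt(34)) ≈ -4696.9 + 36.428*I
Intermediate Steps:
J(h, m) = sqrt(-18 + m)
x = sqrt(-1327 + I*sqrt(34)) (x = sqrt(sqrt(-18 - 16) - 1327) = sqrt(sqrt(-34) - 1327) = sqrt(I*sqrt(34) - 1327) = sqrt(-1327 + I*sqrt(34)) ≈ 0.08003 + 36.428*I)
x - 4697 = sqrt(-1327 + I*sqrt(34)) - 4697 = -4697 + sqrt(-1327 + I*sqrt(34))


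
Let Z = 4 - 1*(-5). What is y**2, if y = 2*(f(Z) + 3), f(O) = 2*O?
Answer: 1764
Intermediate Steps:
Z = 9 (Z = 4 + 5 = 9)
y = 42 (y = 2*(2*9 + 3) = 2*(18 + 3) = 2*21 = 42)
y**2 = 42**2 = 1764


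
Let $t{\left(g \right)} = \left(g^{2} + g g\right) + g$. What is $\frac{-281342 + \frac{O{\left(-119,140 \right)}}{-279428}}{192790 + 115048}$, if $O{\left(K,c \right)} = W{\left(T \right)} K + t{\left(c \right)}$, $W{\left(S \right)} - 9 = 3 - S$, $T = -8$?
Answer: $- \frac{9826858667}{10752319583} \approx -0.91393$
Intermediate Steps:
$t{\left(g \right)} = g + 2 g^{2}$ ($t{\left(g \right)} = \left(g^{2} + g^{2}\right) + g = 2 g^{2} + g = g + 2 g^{2}$)
$W{\left(S \right)} = 12 - S$ ($W{\left(S \right)} = 9 - \left(-3 + S\right) = 12 - S$)
$O{\left(K,c \right)} = 20 K + c \left(1 + 2 c\right)$ ($O{\left(K,c \right)} = \left(12 - -8\right) K + c \left(1 + 2 c\right) = \left(12 + 8\right) K + c \left(1 + 2 c\right) = 20 K + c \left(1 + 2 c\right)$)
$\frac{-281342 + \frac{O{\left(-119,140 \right)}}{-279428}}{192790 + 115048} = \frac{-281342 + \frac{20 \left(-119\right) + 140 \left(1 + 2 \cdot 140\right)}{-279428}}{192790 + 115048} = \frac{-281342 + \left(-2380 + 140 \left(1 + 280\right)\right) \left(- \frac{1}{279428}\right)}{307838} = \left(-281342 + \left(-2380 + 140 \cdot 281\right) \left(- \frac{1}{279428}\right)\right) \frac{1}{307838} = \left(-281342 + \left(-2380 + 39340\right) \left(- \frac{1}{279428}\right)\right) \frac{1}{307838} = \left(-281342 + 36960 \left(- \frac{1}{279428}\right)\right) \frac{1}{307838} = \left(-281342 - \frac{9240}{69857}\right) \frac{1}{307838} = \left(- \frac{19653717334}{69857}\right) \frac{1}{307838} = - \frac{9826858667}{10752319583}$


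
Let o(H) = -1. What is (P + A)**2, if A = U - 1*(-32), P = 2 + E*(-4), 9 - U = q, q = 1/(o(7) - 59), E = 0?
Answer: 6661561/3600 ≈ 1850.4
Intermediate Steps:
q = -1/60 (q = 1/(-1 - 59) = 1/(-60) = -1/60 ≈ -0.016667)
U = 541/60 (U = 9 - 1*(-1/60) = 9 + 1/60 = 541/60 ≈ 9.0167)
P = 2 (P = 2 + 0*(-4) = 2 + 0 = 2)
A = 2461/60 (A = 541/60 - 1*(-32) = 541/60 + 32 = 2461/60 ≈ 41.017)
(P + A)**2 = (2 + 2461/60)**2 = (2581/60)**2 = 6661561/3600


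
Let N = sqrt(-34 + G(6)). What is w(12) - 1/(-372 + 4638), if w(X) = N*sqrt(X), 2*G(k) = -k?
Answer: -1/4266 + 2*I*sqrt(111) ≈ -0.00023441 + 21.071*I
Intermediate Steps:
G(k) = -k/2 (G(k) = (-k)/2 = -k/2)
N = I*sqrt(37) (N = sqrt(-34 - 1/2*6) = sqrt(-34 - 3) = sqrt(-37) = I*sqrt(37) ≈ 6.0828*I)
w(X) = I*sqrt(37)*sqrt(X) (w(X) = (I*sqrt(37))*sqrt(X) = I*sqrt(37)*sqrt(X))
w(12) - 1/(-372 + 4638) = I*sqrt(37)*sqrt(12) - 1/(-372 + 4638) = I*sqrt(37)*(2*sqrt(3)) - 1/4266 = 2*I*sqrt(111) - 1*1/4266 = 2*I*sqrt(111) - 1/4266 = -1/4266 + 2*I*sqrt(111)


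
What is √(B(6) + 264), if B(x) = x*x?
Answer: 10*√3 ≈ 17.320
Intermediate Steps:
B(x) = x²
√(B(6) + 264) = √(6² + 264) = √(36 + 264) = √300 = 10*√3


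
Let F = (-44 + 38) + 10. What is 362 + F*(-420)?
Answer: -1318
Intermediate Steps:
F = 4 (F = -6 + 10 = 4)
362 + F*(-420) = 362 + 4*(-420) = 362 - 1680 = -1318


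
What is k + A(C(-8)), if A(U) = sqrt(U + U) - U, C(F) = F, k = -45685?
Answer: -45677 + 4*I ≈ -45677.0 + 4.0*I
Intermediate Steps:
A(U) = -U + sqrt(2)*sqrt(U) (A(U) = sqrt(2*U) - U = sqrt(2)*sqrt(U) - U = -U + sqrt(2)*sqrt(U))
k + A(C(-8)) = -45685 + (-1*(-8) + sqrt(2)*sqrt(-8)) = -45685 + (8 + sqrt(2)*(2*I*sqrt(2))) = -45685 + (8 + 4*I) = -45677 + 4*I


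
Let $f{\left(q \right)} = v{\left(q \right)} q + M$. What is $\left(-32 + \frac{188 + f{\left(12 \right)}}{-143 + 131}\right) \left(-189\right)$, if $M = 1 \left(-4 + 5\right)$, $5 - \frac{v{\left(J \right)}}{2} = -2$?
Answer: $\frac{46683}{4} \approx 11671.0$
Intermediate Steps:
$v{\left(J \right)} = 14$ ($v{\left(J \right)} = 10 - -4 = 10 + 4 = 14$)
$M = 1$ ($M = 1 \cdot 1 = 1$)
$f{\left(q \right)} = 1 + 14 q$ ($f{\left(q \right)} = 14 q + 1 = 1 + 14 q$)
$\left(-32 + \frac{188 + f{\left(12 \right)}}{-143 + 131}\right) \left(-189\right) = \left(-32 + \frac{188 + \left(1 + 14 \cdot 12\right)}{-143 + 131}\right) \left(-189\right) = \left(-32 + \frac{188 + \left(1 + 168\right)}{-12}\right) \left(-189\right) = \left(-32 + \left(188 + 169\right) \left(- \frac{1}{12}\right)\right) \left(-189\right) = \left(-32 + 357 \left(- \frac{1}{12}\right)\right) \left(-189\right) = \left(-32 - \frac{119}{4}\right) \left(-189\right) = \left(- \frac{247}{4}\right) \left(-189\right) = \frac{46683}{4}$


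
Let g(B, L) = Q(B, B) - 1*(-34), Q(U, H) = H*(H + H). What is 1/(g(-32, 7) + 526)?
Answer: 1/2608 ≈ 0.00038344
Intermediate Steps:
Q(U, H) = 2*H² (Q(U, H) = H*(2*H) = 2*H²)
g(B, L) = 34 + 2*B² (g(B, L) = 2*B² - 1*(-34) = 2*B² + 34 = 34 + 2*B²)
1/(g(-32, 7) + 526) = 1/((34 + 2*(-32)²) + 526) = 1/((34 + 2*1024) + 526) = 1/((34 + 2048) + 526) = 1/(2082 + 526) = 1/2608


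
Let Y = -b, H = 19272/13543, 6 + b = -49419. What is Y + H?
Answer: 669382047/13543 ≈ 49426.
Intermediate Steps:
b = -49425 (b = -6 - 49419 = -49425)
H = 19272/13543 (H = 19272*(1/13543) = 19272/13543 ≈ 1.4230)
Y = 49425 (Y = -1*(-49425) = 49425)
Y + H = 49425 + 19272/13543 = 669382047/13543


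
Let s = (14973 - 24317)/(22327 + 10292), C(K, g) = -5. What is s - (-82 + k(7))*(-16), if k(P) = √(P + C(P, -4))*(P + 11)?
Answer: -42805472/32619 + 288*√2 ≈ -904.99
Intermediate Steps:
s = -9344/32619 ≈ -0.28646
k(P) = √(-5 + P)*(11 + P) (k(P) = √(P - 5)*(P + 11) = √(-5 + P)*(11 + P))
s - (-82 + k(7))*(-16) = -9344/32619 - (-82 + √(-5 + 7)*(11 + 7))*(-16) = -9344/32619 - (-82 + √2*18)*(-16) = -9344/32619 - (-82 + 18*√2)*(-16) = -9344/32619 - (1312 - 288*√2) = -9344/32619 + (-1312 + 288*√2) = -42805472/32619 + 288*√2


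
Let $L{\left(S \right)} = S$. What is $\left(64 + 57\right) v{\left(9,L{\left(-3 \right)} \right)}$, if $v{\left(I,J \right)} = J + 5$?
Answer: $242$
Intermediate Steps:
$v{\left(I,J \right)} = 5 + J$
$\left(64 + 57\right) v{\left(9,L{\left(-3 \right)} \right)} = \left(64 + 57\right) \left(5 - 3\right) = 121 \cdot 2 = 242$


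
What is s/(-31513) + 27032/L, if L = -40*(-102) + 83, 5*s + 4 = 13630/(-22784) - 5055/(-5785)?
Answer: 630787156549753/97142548597120 ≈ 6.4934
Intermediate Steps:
s = -551571/740480 (s = -⅘ + (13630/(-22784) - 5055/(-5785))/5 = -⅘ + (13630*(-1/22784) - 5055*(-1/5785))/5 = -⅘ + (-6815/11392 + 1011/1157)/5 = -⅘ + (⅕)*(40813/148096) = -⅘ + 40813/740480 = -551571/740480 ≈ -0.74488)
L = 4163 (L = 4080 + 83 = 4163)
s/(-31513) + 27032/L = -551571/740480/(-31513) + 27032/4163 = -551571/740480*(-1/31513) + 27032*(1/4163) = 551571/23334746240 + 27032/4163 = 630787156549753/97142548597120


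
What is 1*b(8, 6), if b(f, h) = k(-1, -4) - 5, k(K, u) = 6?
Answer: 1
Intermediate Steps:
b(f, h) = 1 (b(f, h) = 6 - 5 = 1)
1*b(8, 6) = 1*1 = 1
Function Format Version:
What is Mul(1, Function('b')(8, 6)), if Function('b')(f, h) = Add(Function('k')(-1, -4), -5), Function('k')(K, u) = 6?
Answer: 1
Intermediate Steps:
Function('b')(f, h) = 1 (Function('b')(f, h) = Add(6, -5) = 1)
Mul(1, Function('b')(8, 6)) = Mul(1, 1) = 1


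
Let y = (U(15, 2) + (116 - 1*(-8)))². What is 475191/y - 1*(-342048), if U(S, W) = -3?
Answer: 5008399959/14641 ≈ 3.4208e+5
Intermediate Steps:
y = 14641 (y = (-3 + (116 - 1*(-8)))² = (-3 + (116 + 8))² = (-3 + 124)² = 121² = 14641)
475191/y - 1*(-342048) = 475191/14641 - 1*(-342048) = 475191*(1/14641) + 342048 = 475191/14641 + 342048 = 5008399959/14641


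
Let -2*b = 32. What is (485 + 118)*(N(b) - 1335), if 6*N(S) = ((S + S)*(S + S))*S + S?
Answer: -2453205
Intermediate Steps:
b = -16 (b = -1/2*32 = -16)
N(S) = S/6 + 2*S**3/3 (N(S) = (((S + S)*(S + S))*S + S)/6 = (((2*S)*(2*S))*S + S)/6 = ((4*S**2)*S + S)/6 = (4*S**3 + S)/6 = (S + 4*S**3)/6 = S/6 + 2*S**3/3)
(485 + 118)*(N(b) - 1335) = (485 + 118)*((1/6)*(-16)*(1 + 4*(-16)**2) - 1335) = 603*((1/6)*(-16)*(1 + 4*256) - 1335) = 603*((1/6)*(-16)*(1 + 1024) - 1335) = 603*((1/6)*(-16)*1025 - 1335) = 603*(-8200/3 - 1335) = 603*(-12205/3) = -2453205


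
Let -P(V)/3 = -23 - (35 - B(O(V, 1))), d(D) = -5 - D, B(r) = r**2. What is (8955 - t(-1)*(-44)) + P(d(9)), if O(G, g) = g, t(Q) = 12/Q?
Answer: 8598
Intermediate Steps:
P(V) = 171 (P(V) = -3*(-23 - (35 - 1*1**2)) = -3*(-23 - (35 - 1*1)) = -3*(-23 - (35 - 1)) = -3*(-23 - 1*34) = -3*(-23 - 34) = -3*(-57) = 171)
(8955 - t(-1)*(-44)) + P(d(9)) = (8955 - 12/(-1)*(-44)) + 171 = (8955 - 12*(-1)*(-44)) + 171 = (8955 - (-12)*(-44)) + 171 = (8955 - 1*528) + 171 = (8955 - 528) + 171 = 8427 + 171 = 8598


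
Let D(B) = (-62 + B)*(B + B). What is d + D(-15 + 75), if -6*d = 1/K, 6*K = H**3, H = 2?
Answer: -1921/8 ≈ -240.13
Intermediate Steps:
K = 4/3 (K = (1/6)*2**3 = (1/6)*8 = 4/3 ≈ 1.3333)
D(B) = 2*B*(-62 + B) (D(B) = (-62 + B)*(2*B) = 2*B*(-62 + B))
d = -1/8 (d = -1/(6*4/3) = -1/6*3/4 = -1/8 ≈ -0.12500)
d + D(-15 + 75) = -1/8 + 2*(-15 + 75)*(-62 + (-15 + 75)) = -1/8 + 2*60*(-62 + 60) = -1/8 + 2*60*(-2) = -1/8 - 240 = -1921/8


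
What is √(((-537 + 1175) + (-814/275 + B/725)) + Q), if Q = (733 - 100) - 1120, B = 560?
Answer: √3128781/145 ≈ 12.199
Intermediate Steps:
Q = -487 (Q = 633 - 1120 = -487)
√(((-537 + 1175) + (-814/275 + B/725)) + Q) = √(((-537 + 1175) + (-814/275 + 560/725)) - 487) = √((638 + (-814*1/275 + 560*(1/725))) - 487) = √((638 + (-74/25 + 112/145)) - 487) = √((638 - 1586/725) - 487) = √(460964/725 - 487) = √(107889/725) = √3128781/145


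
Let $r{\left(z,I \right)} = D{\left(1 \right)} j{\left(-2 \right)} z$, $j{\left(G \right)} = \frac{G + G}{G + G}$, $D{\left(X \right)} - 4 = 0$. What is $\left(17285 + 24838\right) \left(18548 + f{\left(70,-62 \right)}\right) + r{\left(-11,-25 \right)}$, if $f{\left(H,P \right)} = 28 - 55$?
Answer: $780160039$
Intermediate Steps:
$D{\left(X \right)} = 4$ ($D{\left(X \right)} = 4 + 0 = 4$)
$f{\left(H,P \right)} = -27$ ($f{\left(H,P \right)} = 28 - 55 = -27$)
$j{\left(G \right)} = 1$ ($j{\left(G \right)} = \frac{2 G}{2 G} = 2 G \frac{1}{2 G} = 1$)
$r{\left(z,I \right)} = 4 z$ ($r{\left(z,I \right)} = 4 \cdot 1 z = 4 z$)
$\left(17285 + 24838\right) \left(18548 + f{\left(70,-62 \right)}\right) + r{\left(-11,-25 \right)} = \left(17285 + 24838\right) \left(18548 - 27\right) + 4 \left(-11\right) = 42123 \cdot 18521 - 44 = 780160083 - 44 = 780160039$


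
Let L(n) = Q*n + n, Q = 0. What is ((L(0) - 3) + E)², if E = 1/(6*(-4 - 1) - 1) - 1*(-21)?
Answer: 310249/961 ≈ 322.84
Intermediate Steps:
L(n) = n (L(n) = 0*n + n = 0 + n = n)
E = 650/31 (E = 1/(6*(-5) - 1) + 21 = 1/(-30 - 1) + 21 = 1/(-31) + 21 = -1/31 + 21 = 650/31 ≈ 20.968)
((L(0) - 3) + E)² = ((0 - 3) + 650/31)² = (-3 + 650/31)² = (557/31)² = 310249/961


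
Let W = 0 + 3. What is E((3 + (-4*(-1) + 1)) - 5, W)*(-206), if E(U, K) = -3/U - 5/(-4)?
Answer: -103/2 ≈ -51.500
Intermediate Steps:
W = 3
E(U, K) = 5/4 - 3/U (E(U, K) = -3/U - 5*(-1/4) = -3/U + 5/4 = 5/4 - 3/U)
E((3 + (-4*(-1) + 1)) - 5, W)*(-206) = (5/4 - 3/((3 + (-4*(-1) + 1)) - 5))*(-206) = (5/4 - 3/((3 + (4 + 1)) - 5))*(-206) = (5/4 - 3/((3 + 5) - 5))*(-206) = (5/4 - 3/(8 - 5))*(-206) = (5/4 - 3/3)*(-206) = (5/4 - 3*1/3)*(-206) = (5/4 - 1)*(-206) = (1/4)*(-206) = -103/2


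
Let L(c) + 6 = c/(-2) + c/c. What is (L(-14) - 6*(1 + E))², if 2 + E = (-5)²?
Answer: 20164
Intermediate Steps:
E = 23 (E = -2 + (-5)² = -2 + 25 = 23)
L(c) = -5 - c/2 (L(c) = -6 + (c/(-2) + c/c) = -6 + (c*(-½) + 1) = -6 + (-c/2 + 1) = -6 + (1 - c/2) = -5 - c/2)
(L(-14) - 6*(1 + E))² = ((-5 - ½*(-14)) - 6*(1 + 23))² = ((-5 + 7) - 6*24)² = (2 - 144)² = (-142)² = 20164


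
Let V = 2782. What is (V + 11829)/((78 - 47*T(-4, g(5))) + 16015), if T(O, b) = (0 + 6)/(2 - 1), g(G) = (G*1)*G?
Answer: 14611/15811 ≈ 0.92410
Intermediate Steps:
g(G) = G**2 (g(G) = G*G = G**2)
T(O, b) = 6 (T(O, b) = 6/1 = 6*1 = 6)
(V + 11829)/((78 - 47*T(-4, g(5))) + 16015) = (2782 + 11829)/((78 - 47*6) + 16015) = 14611/((78 - 282) + 16015) = 14611/(-204 + 16015) = 14611/15811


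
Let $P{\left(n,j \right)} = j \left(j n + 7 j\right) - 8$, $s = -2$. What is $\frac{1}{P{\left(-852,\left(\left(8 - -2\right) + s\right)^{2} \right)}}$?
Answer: $- \frac{1}{3461128} \approx -2.8892 \cdot 10^{-7}$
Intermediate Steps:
$P{\left(n,j \right)} = -8 + j \left(7 j + j n\right)$ ($P{\left(n,j \right)} = j \left(7 j + j n\right) - 8 = -8 + j \left(7 j + j n\right)$)
$\frac{1}{P{\left(-852,\left(\left(8 - -2\right) + s\right)^{2} \right)}} = \frac{1}{-8 + 7 \left(\left(\left(8 - -2\right) - 2\right)^{2}\right)^{2} - 852 \left(\left(\left(8 - -2\right) - 2\right)^{2}\right)^{2}} = \frac{1}{-8 + 7 \left(\left(\left(8 + 2\right) - 2\right)^{2}\right)^{2} - 852 \left(\left(\left(8 + 2\right) - 2\right)^{2}\right)^{2}} = \frac{1}{-8 + 7 \left(\left(10 - 2\right)^{2}\right)^{2} - 852 \left(\left(10 - 2\right)^{2}\right)^{2}} = \frac{1}{-8 + 7 \left(8^{2}\right)^{2} - 852 \left(8^{2}\right)^{2}} = \frac{1}{-8 + 7 \cdot 64^{2} - 852 \cdot 64^{2}} = \frac{1}{-8 + 7 \cdot 4096 - 3489792} = \frac{1}{-8 + 28672 - 3489792} = \frac{1}{-3461128} = - \frac{1}{3461128}$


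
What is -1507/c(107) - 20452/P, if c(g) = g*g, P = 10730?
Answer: -125162529/61423885 ≈ -2.0377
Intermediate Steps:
c(g) = g**2
-1507/c(107) - 20452/P = -1507/(107**2) - 20452/10730 = -1507/11449 - 20452*1/10730 = -1507*1/11449 - 10226/5365 = -1507/11449 - 10226/5365 = -125162529/61423885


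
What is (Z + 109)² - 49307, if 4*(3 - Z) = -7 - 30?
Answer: -553687/16 ≈ -34605.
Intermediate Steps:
Z = 49/4 (Z = 3 - (-7 - 30)/4 = 3 - ¼*(-37) = 3 + 37/4 = 49/4 ≈ 12.250)
(Z + 109)² - 49307 = (49/4 + 109)² - 49307 = (485/4)² - 49307 = 235225/16 - 49307 = -553687/16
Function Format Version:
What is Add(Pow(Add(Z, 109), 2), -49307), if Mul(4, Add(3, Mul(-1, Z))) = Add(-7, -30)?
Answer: Rational(-553687, 16) ≈ -34605.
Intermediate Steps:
Z = Rational(49, 4) (Z = Add(3, Mul(Rational(-1, 4), Add(-7, -30))) = Add(3, Mul(Rational(-1, 4), -37)) = Add(3, Rational(37, 4)) = Rational(49, 4) ≈ 12.250)
Add(Pow(Add(Z, 109), 2), -49307) = Add(Pow(Add(Rational(49, 4), 109), 2), -49307) = Add(Pow(Rational(485, 4), 2), -49307) = Add(Rational(235225, 16), -49307) = Rational(-553687, 16)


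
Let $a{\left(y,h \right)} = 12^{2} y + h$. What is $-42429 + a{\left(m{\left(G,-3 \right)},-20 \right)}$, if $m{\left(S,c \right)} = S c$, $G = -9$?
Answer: $-38561$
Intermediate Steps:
$a{\left(y,h \right)} = h + 144 y$ ($a{\left(y,h \right)} = 144 y + h = h + 144 y$)
$-42429 + a{\left(m{\left(G,-3 \right)},-20 \right)} = -42429 - \left(20 - 144 \left(\left(-9\right) \left(-3\right)\right)\right) = -42429 + \left(-20 + 144 \cdot 27\right) = -42429 + \left(-20 + 3888\right) = -42429 + 3868 = -38561$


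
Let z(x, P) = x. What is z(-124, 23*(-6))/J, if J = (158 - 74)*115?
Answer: -31/2415 ≈ -0.012836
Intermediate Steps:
J = 9660 (J = 84*115 = 9660)
z(-124, 23*(-6))/J = -124/9660 = -124*1/9660 = -31/2415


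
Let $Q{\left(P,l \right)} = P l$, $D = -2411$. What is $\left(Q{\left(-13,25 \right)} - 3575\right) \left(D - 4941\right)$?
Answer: $28672800$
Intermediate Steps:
$\left(Q{\left(-13,25 \right)} - 3575\right) \left(D - 4941\right) = \left(\left(-13\right) 25 - 3575\right) \left(-2411 - 4941\right) = \left(-325 - 3575\right) \left(-7352\right) = \left(-3900\right) \left(-7352\right) = 28672800$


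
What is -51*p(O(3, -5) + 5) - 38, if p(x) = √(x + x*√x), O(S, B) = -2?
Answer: -38 - 51*√(3 + 3*√3) ≈ -184.01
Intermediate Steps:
p(x) = √(x + x^(3/2))
-51*p(O(3, -5) + 5) - 38 = -51*√((-2 + 5) + (-2 + 5)^(3/2)) - 38 = -51*√(3 + 3^(3/2)) - 38 = -51*√(3 + 3*√3) - 38 = -38 - 51*√(3 + 3*√3)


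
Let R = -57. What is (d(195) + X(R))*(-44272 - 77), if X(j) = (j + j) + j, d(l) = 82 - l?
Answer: 12595116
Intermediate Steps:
X(j) = 3*j (X(j) = 2*j + j = 3*j)
(d(195) + X(R))*(-44272 - 77) = ((82 - 1*195) + 3*(-57))*(-44272 - 77) = ((82 - 195) - 171)*(-44349) = (-113 - 171)*(-44349) = -284*(-44349) = 12595116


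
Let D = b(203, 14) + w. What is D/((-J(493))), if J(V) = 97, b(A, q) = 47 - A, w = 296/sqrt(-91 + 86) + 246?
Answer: -90/97 + 296*I*sqrt(5)/485 ≈ -0.92784 + 1.3647*I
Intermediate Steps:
w = 246 - 296*I*sqrt(5)/5 (w = 296/sqrt(-5) + 246 = 296/(I*sqrt(5)) + 246 = -I*sqrt(5)/5*296 + 246 = -296*I*sqrt(5)/5 + 246 = 246 - 296*I*sqrt(5)/5 ≈ 246.0 - 132.38*I)
D = 90 - 296*I*sqrt(5)/5 (D = (47 - 1*203) + (246 - 296*I*sqrt(5)/5) = (47 - 203) + (246 - 296*I*sqrt(5)/5) = -156 + (246 - 296*I*sqrt(5)/5) = 90 - 296*I*sqrt(5)/5 ≈ 90.0 - 132.38*I)
D/((-J(493))) = (90 - 296*I*sqrt(5)/5)/((-1*97)) = (90 - 296*I*sqrt(5)/5)/(-97) = (90 - 296*I*sqrt(5)/5)*(-1/97) = -90/97 + 296*I*sqrt(5)/485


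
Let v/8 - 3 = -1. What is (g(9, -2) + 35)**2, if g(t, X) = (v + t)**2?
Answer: 435600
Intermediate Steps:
v = 16 (v = 24 + 8*(-1) = 24 - 8 = 16)
g(t, X) = (16 + t)**2
(g(9, -2) + 35)**2 = ((16 + 9)**2 + 35)**2 = (25**2 + 35)**2 = (625 + 35)**2 = 660**2 = 435600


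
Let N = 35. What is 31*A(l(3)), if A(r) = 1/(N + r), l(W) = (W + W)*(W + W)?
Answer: 31/71 ≈ 0.43662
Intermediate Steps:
l(W) = 4*W² (l(W) = (2*W)*(2*W) = 4*W²)
A(r) = 1/(35 + r)
31*A(l(3)) = 31/(35 + 4*3²) = 31/(35 + 4*9) = 31/(35 + 36) = 31/71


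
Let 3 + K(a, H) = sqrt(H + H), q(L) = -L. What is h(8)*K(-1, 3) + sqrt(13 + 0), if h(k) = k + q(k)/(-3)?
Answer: -32 + sqrt(13) + 32*sqrt(6)/3 ≈ -2.2666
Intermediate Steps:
K(a, H) = -3 + sqrt(2)*sqrt(H) (K(a, H) = -3 + sqrt(H + H) = -3 + sqrt(2*H) = -3 + sqrt(2)*sqrt(H))
h(k) = 4*k/3 (h(k) = k - k/(-3) = k - k*(-1/3) = k + k/3 = 4*k/3)
h(8)*K(-1, 3) + sqrt(13 + 0) = ((4/3)*8)*(-3 + sqrt(2)*sqrt(3)) + sqrt(13 + 0) = 32*(-3 + sqrt(6))/3 + sqrt(13) = (-32 + 32*sqrt(6)/3) + sqrt(13) = -32 + sqrt(13) + 32*sqrt(6)/3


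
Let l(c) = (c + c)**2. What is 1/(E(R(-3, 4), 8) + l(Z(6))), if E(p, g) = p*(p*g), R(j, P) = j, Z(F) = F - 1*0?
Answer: 1/216 ≈ 0.0046296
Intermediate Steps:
Z(F) = F (Z(F) = F + 0 = F)
E(p, g) = g*p**2 (E(p, g) = p*(g*p) = g*p**2)
l(c) = 4*c**2 (l(c) = (2*c)**2 = 4*c**2)
1/(E(R(-3, 4), 8) + l(Z(6))) = 1/(8*(-3)**2 + 4*6**2) = 1/(8*9 + 4*36) = 1/(72 + 144) = 1/216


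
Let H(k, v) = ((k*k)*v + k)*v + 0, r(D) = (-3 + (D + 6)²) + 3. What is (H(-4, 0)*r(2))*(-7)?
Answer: 0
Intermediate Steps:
r(D) = (6 + D)² (r(D) = (-3 + (6 + D)²) + 3 = (6 + D)²)
H(k, v) = v*(k + v*k²) (H(k, v) = (k²*v + k)*v + 0 = (v*k² + k)*v + 0 = (k + v*k²)*v + 0 = v*(k + v*k²) + 0 = v*(k + v*k²))
(H(-4, 0)*r(2))*(-7) = ((-4*0*(1 - 4*0))*(6 + 2)²)*(-7) = (-4*0*(1 + 0)*8²)*(-7) = (-4*0*1*64)*(-7) = (0*64)*(-7) = 0*(-7) = 0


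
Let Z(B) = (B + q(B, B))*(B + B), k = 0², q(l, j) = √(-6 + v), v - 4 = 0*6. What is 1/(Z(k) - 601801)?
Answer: -1/601801 ≈ -1.6617e-6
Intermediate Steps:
v = 4 (v = 4 + 0*6 = 4 + 0 = 4)
q(l, j) = I*√2 (q(l, j) = √(-6 + 4) = √(-2) = I*√2)
k = 0
Z(B) = 2*B*(B + I*√2) (Z(B) = (B + I*√2)*(B + B) = (B + I*√2)*(2*B) = 2*B*(B + I*√2))
1/(Z(k) - 601801) = 1/(2*0*(0 + I*√2) - 601801) = 1/(2*0*(I*√2) - 601801) = 1/(0 - 601801) = 1/(-601801) = -1/601801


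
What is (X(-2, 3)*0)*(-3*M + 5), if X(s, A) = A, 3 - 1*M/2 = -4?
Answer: 0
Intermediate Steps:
M = 14 (M = 6 - 2*(-4) = 6 + 8 = 14)
(X(-2, 3)*0)*(-3*M + 5) = (3*0)*(-3*14 + 5) = 0*(-42 + 5) = 0*(-37) = 0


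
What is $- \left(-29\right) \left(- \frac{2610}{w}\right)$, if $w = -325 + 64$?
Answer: $290$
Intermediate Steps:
$w = -261$
$- \left(-29\right) \left(- \frac{2610}{w}\right) = - \left(-29\right) \left(- \frac{2610}{-261}\right) = - \left(-29\right) \left(\left(-2610\right) \left(- \frac{1}{261}\right)\right) = - \left(-29\right) 10 = \left(-1\right) \left(-290\right) = 290$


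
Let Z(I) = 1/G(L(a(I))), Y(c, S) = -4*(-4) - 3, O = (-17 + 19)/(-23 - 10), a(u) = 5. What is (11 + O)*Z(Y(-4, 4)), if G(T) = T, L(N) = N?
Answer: 361/165 ≈ 2.1879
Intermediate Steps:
O = -2/33 (O = 2/(-33) = 2*(-1/33) = -2/33 ≈ -0.060606)
Y(c, S) = 13 (Y(c, S) = 16 - 3 = 13)
Z(I) = 1/5
(11 + O)*Z(Y(-4, 4)) = (11 - 2/33)*(1/5) = (361/33)*(1/5) = 361/165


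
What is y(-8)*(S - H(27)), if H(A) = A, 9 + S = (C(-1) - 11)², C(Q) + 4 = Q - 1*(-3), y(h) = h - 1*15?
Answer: -3059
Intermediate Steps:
y(h) = -15 + h (y(h) = h - 15 = -15 + h)
C(Q) = -1 + Q (C(Q) = -4 + (Q - 1*(-3)) = -4 + (Q + 3) = -4 + (3 + Q) = -1 + Q)
S = 160 (S = -9 + ((-1 - 1) - 11)² = -9 + (-2 - 11)² = -9 + (-13)² = -9 + 169 = 160)
y(-8)*(S - H(27)) = (-15 - 8)*(160 - 1*27) = -23*(160 - 27) = -23*133 = -3059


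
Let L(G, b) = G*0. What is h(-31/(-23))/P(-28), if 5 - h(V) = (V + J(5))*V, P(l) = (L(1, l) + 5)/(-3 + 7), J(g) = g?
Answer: -7524/2645 ≈ -2.8446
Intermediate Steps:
L(G, b) = 0
P(l) = 5/4 (P(l) = (0 + 5)/(-3 + 7) = 5/4)
h(V) = 5 - V*(5 + V) (h(V) = 5 - (V + 5)*V = 5 - (5 + V)*V = 5 - V*(5 + V))
h(-31/(-23))/P(-28) = (5 - (-31/(-23))**2 - (-155)/(-23))/(5/4) = (5 - (-31*(-1/23))**2 - (-155)*(-1)/23)*(4/5) = (5 - (31/23)**2 - 5*31/23)*(4/5) = (5 - 1*961/529 - 155/23)*(4/5) = (5 - 961/529 - 155/23)*(4/5) = -1881/529*4/5 = -7524/2645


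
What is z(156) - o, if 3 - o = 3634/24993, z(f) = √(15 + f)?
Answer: -71345/24993 + 3*√19 ≈ 10.222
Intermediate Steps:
o = 71345/24993 (o = 3 - 3634/24993 = 71345/24993 ≈ 2.8546)
z(156) - o = √(15 + 156) - 1*71345/24993 = √171 - 71345/24993 = 3*√19 - 71345/24993 = -71345/24993 + 3*√19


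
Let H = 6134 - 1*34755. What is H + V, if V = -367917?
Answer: -396538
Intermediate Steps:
H = -28621 (H = 6134 - 34755 = -28621)
H + V = -28621 - 367917 = -396538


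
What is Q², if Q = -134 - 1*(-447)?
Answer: 97969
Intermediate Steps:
Q = 313 (Q = -134 + 447 = 313)
Q² = 313² = 97969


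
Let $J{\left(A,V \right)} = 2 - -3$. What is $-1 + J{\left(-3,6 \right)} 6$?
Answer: $29$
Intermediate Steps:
$J{\left(A,V \right)} = 5$ ($J{\left(A,V \right)} = 2 + 3 = 5$)
$-1 + J{\left(-3,6 \right)} 6 = -1 + 5 \cdot 6 = -1 + 30 = 29$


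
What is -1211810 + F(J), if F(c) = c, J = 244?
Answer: -1211566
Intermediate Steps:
-1211810 + F(J) = -1211810 + 244 = -1211566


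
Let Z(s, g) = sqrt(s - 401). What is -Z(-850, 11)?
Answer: -3*I*sqrt(139) ≈ -35.37*I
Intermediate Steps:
Z(s, g) = sqrt(-401 + s)
-Z(-850, 11) = -sqrt(-401 - 850) = -sqrt(-1251) = -3*I*sqrt(139)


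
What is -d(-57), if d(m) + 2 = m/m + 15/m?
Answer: 24/19 ≈ 1.2632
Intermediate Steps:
d(m) = -1 + 15/m (d(m) = -2 + (m/m + 15/m) = -2 + (1 + 15/m) = -1 + 15/m)
-d(-57) = -(15 - 1*(-57))/(-57) = -(-1)*(15 + 57)/57 = -(-1)*72/57 = -1*(-24/19) = 24/19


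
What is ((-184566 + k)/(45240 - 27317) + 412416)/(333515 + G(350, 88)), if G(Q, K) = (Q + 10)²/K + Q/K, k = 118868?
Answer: 65046663176/52835695621 ≈ 1.2311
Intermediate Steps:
G(Q, K) = Q/K + (10 + Q)²/K (G(Q, K) = (10 + Q)²/K + Q/K = Q/K + (10 + Q)²/K)
((-184566 + k)/(45240 - 27317) + 412416)/(333515 + G(350, 88)) = ((-184566 + 118868)/(45240 - 27317) + 412416)/(333515 + (350 + (10 + 350)²)/88) = (-65698/17923 + 412416)/(333515 + (350 + 360²)/88) = (-65698*1/17923 + 412416)/(333515 + (350 + 129600)/88) = (-65698/17923 + 412416)/(333515 + (1/88)*129950) = 7391666270/(17923*(333515 + 64975/44)) = 7391666270/(17923*(14739635/44)) = (7391666270/17923)*(44/14739635) = 65046663176/52835695621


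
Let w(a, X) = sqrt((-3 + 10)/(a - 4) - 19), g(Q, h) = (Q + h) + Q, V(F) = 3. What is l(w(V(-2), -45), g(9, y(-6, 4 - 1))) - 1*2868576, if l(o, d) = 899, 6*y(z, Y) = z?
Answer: -2867677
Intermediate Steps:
y(z, Y) = z/6
g(Q, h) = h + 2*Q
w(a, X) = sqrt(-19 + 7/(-4 + a)) (w(a, X) = sqrt(7/(-4 + a) - 19) = sqrt(-19 + 7/(-4 + a)))
l(w(V(-2), -45), g(9, y(-6, 4 - 1))) - 1*2868576 = 899 - 1*2868576 = 899 - 2868576 = -2867677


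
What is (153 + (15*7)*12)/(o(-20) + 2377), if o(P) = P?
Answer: 1413/2357 ≈ 0.59949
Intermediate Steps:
(153 + (15*7)*12)/(o(-20) + 2377) = (153 + (15*7)*12)/(-20 + 2377) = (153 + 105*12)/2357 = (153 + 1260)*(1/2357) = 1413*(1/2357) = 1413/2357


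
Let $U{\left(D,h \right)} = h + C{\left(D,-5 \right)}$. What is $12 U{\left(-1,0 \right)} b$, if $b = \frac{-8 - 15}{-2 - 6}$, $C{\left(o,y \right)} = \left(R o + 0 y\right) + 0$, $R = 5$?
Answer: $- \frac{345}{2} \approx -172.5$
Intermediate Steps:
$C{\left(o,y \right)} = 5 o$ ($C{\left(o,y \right)} = \left(5 o + 0 y\right) + 0 = \left(5 o + 0\right) + 0 = 5 o + 0 = 5 o$)
$U{\left(D,h \right)} = h + 5 D$
$b = \frac{23}{8}$ ($b = - \frac{23}{-8} = \left(-23\right) \left(- \frac{1}{8}\right) = \frac{23}{8} \approx 2.875$)
$12 U{\left(-1,0 \right)} b = 12 \left(0 + 5 \left(-1\right)\right) \frac{23}{8} = 12 \left(0 - 5\right) \frac{23}{8} = 12 \left(-5\right) \frac{23}{8} = \left(-60\right) \frac{23}{8} = - \frac{345}{2}$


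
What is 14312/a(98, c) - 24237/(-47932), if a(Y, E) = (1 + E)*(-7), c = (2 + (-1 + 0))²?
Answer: -342831733/335524 ≈ -1021.8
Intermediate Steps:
c = 1 (c = (2 - 1)² = 1² = 1)
a(Y, E) = -7 - 7*E
14312/a(98, c) - 24237/(-47932) = 14312/(-7 - 7*1) - 24237/(-47932) = 14312/(-7 - 7) - 24237*(-1/47932) = 14312/(-14) + 24237/47932 = 14312*(-1/14) + 24237/47932 = -7156/7 + 24237/47932 = -342831733/335524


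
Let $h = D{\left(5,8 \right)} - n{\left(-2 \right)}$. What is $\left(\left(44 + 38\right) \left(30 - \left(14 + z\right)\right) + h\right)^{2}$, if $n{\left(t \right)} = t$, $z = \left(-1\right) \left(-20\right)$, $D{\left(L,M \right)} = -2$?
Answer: $107584$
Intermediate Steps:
$z = 20$
$h = 0$ ($h = -2 - -2 = -2 + 2 = 0$)
$\left(\left(44 + 38\right) \left(30 - \left(14 + z\right)\right) + h\right)^{2} = \left(\left(44 + 38\right) \left(30 - 34\right) + 0\right)^{2} = \left(82 \left(30 - 34\right) + 0\right)^{2} = \left(82 \left(-4\right) + 0\right)^{2} = \left(-328 + 0\right)^{2} = \left(-328\right)^{2} = 107584$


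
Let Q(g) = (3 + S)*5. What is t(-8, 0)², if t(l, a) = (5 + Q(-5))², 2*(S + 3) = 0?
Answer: 625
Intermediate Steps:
S = -3 (S = -3 + (½)*0 = -3 + 0 = -3)
Q(g) = 0 (Q(g) = (3 - 3)*5 = 0*5 = 0)
t(l, a) = 25 (t(l, a) = (5 + 0)² = 5² = 25)
t(-8, 0)² = 25² = 625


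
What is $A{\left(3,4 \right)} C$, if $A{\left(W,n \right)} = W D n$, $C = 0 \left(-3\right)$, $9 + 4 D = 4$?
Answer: $0$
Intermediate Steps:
$D = - \frac{5}{4}$ ($D = - \frac{9}{4} + \frac{1}{4} \cdot 4 = - \frac{9}{4} + 1 = - \frac{5}{4} \approx -1.25$)
$C = 0$
$A{\left(W,n \right)} = - \frac{5 W n}{4}$ ($A{\left(W,n \right)} = W \left(- \frac{5}{4}\right) n = - \frac{5 W}{4} n = - \frac{5 W n}{4}$)
$A{\left(3,4 \right)} C = \left(- \frac{5}{4}\right) 3 \cdot 4 \cdot 0 = \left(-15\right) 0 = 0$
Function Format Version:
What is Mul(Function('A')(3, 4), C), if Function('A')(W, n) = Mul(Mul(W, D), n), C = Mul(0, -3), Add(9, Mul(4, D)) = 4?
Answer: 0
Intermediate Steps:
D = Rational(-5, 4) (D = Add(Rational(-9, 4), Mul(Rational(1, 4), 4)) = Add(Rational(-9, 4), 1) = Rational(-5, 4) ≈ -1.2500)
C = 0
Function('A')(W, n) = Mul(Rational(-5, 4), W, n) (Function('A')(W, n) = Mul(Mul(W, Rational(-5, 4)), n) = Mul(Mul(Rational(-5, 4), W), n) = Mul(Rational(-5, 4), W, n))
Mul(Function('A')(3, 4), C) = Mul(Mul(Rational(-5, 4), 3, 4), 0) = Mul(-15, 0) = 0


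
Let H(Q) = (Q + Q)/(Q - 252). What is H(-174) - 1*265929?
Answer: -18880901/71 ≈ -2.6593e+5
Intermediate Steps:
H(Q) = 2*Q/(-252 + Q) (H(Q) = (2*Q)/(-252 + Q) = 2*Q/(-252 + Q))
H(-174) - 1*265929 = 2*(-174)/(-252 - 174) - 1*265929 = 2*(-174)/(-426) - 265929 = 2*(-174)*(-1/426) - 265929 = 58/71 - 265929 = -18880901/71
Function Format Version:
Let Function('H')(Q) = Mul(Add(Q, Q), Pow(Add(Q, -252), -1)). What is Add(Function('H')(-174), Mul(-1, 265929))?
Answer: Rational(-18880901, 71) ≈ -2.6593e+5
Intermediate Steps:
Function('H')(Q) = Mul(2, Q, Pow(Add(-252, Q), -1)) (Function('H')(Q) = Mul(Mul(2, Q), Pow(Add(-252, Q), -1)) = Mul(2, Q, Pow(Add(-252, Q), -1)))
Add(Function('H')(-174), Mul(-1, 265929)) = Add(Mul(2, -174, Pow(Add(-252, -174), -1)), Mul(-1, 265929)) = Add(Mul(2, -174, Pow(-426, -1)), -265929) = Add(Mul(2, -174, Rational(-1, 426)), -265929) = Add(Rational(58, 71), -265929) = Rational(-18880901, 71)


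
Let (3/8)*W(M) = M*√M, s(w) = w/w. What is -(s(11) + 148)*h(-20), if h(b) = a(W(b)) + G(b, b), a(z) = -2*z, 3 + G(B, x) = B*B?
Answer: -59153 - 95360*I*√5/3 ≈ -59153.0 - 71077.0*I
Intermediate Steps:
G(B, x) = -3 + B² (G(B, x) = -3 + B*B = -3 + B²)
s(w) = 1
W(M) = 8*M^(3/2)/3 (W(M) = 8*(M*√M)/3 = 8*M^(3/2)/3)
h(b) = -3 + b² - 16*b^(3/2)/3 (h(b) = -16*b^(3/2)/3 + (-3 + b²) = -3 + b² - 16*b^(3/2)/3)
-(s(11) + 148)*h(-20) = -(1 + 148)*(-3 + (-20)² - (-640)*I*√5/3) = -149*(-3 + 400 - (-640)*I*√5/3) = -149*(-3 + 400 + 640*I*√5/3) = -149*(397 + 640*I*√5/3) = -(59153 + 95360*I*√5/3) = -59153 - 95360*I*√5/3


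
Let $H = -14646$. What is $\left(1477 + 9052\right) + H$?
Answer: $-4117$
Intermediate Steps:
$\left(1477 + 9052\right) + H = \left(1477 + 9052\right) - 14646 = 10529 - 14646 = -4117$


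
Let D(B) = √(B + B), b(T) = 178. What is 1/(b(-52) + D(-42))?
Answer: 89/15884 - I*√21/15884 ≈ 0.0056031 - 0.0002885*I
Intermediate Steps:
D(B) = √2*√B (D(B) = √(2*B) = √2*√B)
1/(b(-52) + D(-42)) = 1/(178 + √2*√(-42)) = 1/(178 + √2*(I*√42)) = 1/(178 + 2*I*√21)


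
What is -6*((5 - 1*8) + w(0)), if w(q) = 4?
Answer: -6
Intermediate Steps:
-6*((5 - 1*8) + w(0)) = -6*((5 - 1*8) + 4) = -6*((5 - 8) + 4) = -6*(-3 + 4) = -6*1 = -6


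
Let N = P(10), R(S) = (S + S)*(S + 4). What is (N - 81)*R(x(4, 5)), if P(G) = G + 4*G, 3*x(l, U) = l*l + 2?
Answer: -3720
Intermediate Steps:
x(l, U) = ⅔ + l²/3 (x(l, U) = (l*l + 2)/3 = (l² + 2)/3 = (2 + l²)/3 = ⅔ + l²/3)
R(S) = 2*S*(4 + S) (R(S) = (2*S)*(4 + S) = 2*S*(4 + S))
P(G) = 5*G
N = 50 (N = 5*10 = 50)
(N - 81)*R(x(4, 5)) = (50 - 81)*(2*(⅔ + (⅓)*4²)*(4 + (⅔ + (⅓)*4²))) = -62*(⅔ + (⅓)*16)*(4 + (⅔ + (⅓)*16)) = -62*(⅔ + 16/3)*(4 + (⅔ + 16/3)) = -62*6*(4 + 6) = -62*6*10 = -31*120 = -3720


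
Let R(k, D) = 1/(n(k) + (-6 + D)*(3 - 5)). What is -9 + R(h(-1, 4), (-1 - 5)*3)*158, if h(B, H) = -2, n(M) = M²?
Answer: -155/26 ≈ -5.9615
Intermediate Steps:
R(k, D) = 1/(12 + k² - 2*D) (R(k, D) = 1/(k² + (-6 + D)*(3 - 5)) = 1/(k² + (-6 + D)*(-2)) = 1/(k² + (12 - 2*D)) = 1/(12 + k² - 2*D))
-9 + R(h(-1, 4), (-1 - 5)*3)*158 = -9 + 158/(12 + (-2)² - 2*(-1 - 5)*3) = -9 + 158/(12 + 4 - (-12)*3) = -9 + 158/(12 + 4 - 2*(-18)) = -9 + 158/(12 + 4 + 36) = -9 + 158/52 = -9 + (1/52)*158 = -9 + 79/26 = -155/26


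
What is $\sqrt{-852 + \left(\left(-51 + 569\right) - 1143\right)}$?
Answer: $i \sqrt{1477} \approx 38.432 i$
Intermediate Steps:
$\sqrt{-852 + \left(\left(-51 + 569\right) - 1143\right)} = \sqrt{-852 + \left(518 - 1143\right)} = \sqrt{-852 - 625} = \sqrt{-1477} = i \sqrt{1477}$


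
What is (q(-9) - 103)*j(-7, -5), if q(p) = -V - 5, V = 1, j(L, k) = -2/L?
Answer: -218/7 ≈ -31.143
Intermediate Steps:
q(p) = -6 (q(p) = -1*1 - 5 = -1 - 5 = -6)
(q(-9) - 103)*j(-7, -5) = (-6 - 103)*(-2/(-7)) = -(-218)*(-1)/7 = -109*2/7 = -218/7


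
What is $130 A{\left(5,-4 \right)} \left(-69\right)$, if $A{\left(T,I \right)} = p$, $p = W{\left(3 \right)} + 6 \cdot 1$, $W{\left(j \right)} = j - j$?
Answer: $-53820$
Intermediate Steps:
$W{\left(j \right)} = 0$
$p = 6$ ($p = 0 + 6 \cdot 1 = 0 + 6 = 6$)
$A{\left(T,I \right)} = 6$
$130 A{\left(5,-4 \right)} \left(-69\right) = 130 \cdot 6 \left(-69\right) = 780 \left(-69\right) = -53820$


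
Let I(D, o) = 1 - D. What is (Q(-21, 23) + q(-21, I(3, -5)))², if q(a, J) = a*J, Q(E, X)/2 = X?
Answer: 7744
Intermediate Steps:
Q(E, X) = 2*X
q(a, J) = J*a
(Q(-21, 23) + q(-21, I(3, -5)))² = (2*23 + (1 - 1*3)*(-21))² = (46 + (1 - 3)*(-21))² = (46 - 2*(-21))² = (46 + 42)² = 88² = 7744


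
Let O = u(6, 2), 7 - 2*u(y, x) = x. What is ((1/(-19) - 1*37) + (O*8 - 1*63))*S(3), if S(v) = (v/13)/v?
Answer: -117/19 ≈ -6.1579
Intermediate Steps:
u(y, x) = 7/2 - x/2
S(v) = 1/13 (S(v) = (v*(1/13))/v = (v/13)/v = 1/13)
O = 5/2 (O = 7/2 - ½*2 = 7/2 - 1 = 5/2 ≈ 2.5000)
((1/(-19) - 1*37) + (O*8 - 1*63))*S(3) = ((1/(-19) - 1*37) + ((5/2)*8 - 1*63))*(1/13) = ((-1/19 - 37) + (20 - 63))*(1/13) = (-704/19 - 43)*(1/13) = -1521/19*1/13 = -117/19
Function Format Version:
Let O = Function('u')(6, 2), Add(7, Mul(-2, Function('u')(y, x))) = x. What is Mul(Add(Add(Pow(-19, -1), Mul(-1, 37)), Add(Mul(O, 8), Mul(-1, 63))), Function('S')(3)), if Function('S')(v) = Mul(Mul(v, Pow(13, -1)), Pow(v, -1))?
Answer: Rational(-117, 19) ≈ -6.1579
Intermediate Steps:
Function('u')(y, x) = Add(Rational(7, 2), Mul(Rational(-1, 2), x))
Function('S')(v) = Rational(1, 13) (Function('S')(v) = Mul(Mul(v, Rational(1, 13)), Pow(v, -1)) = Mul(Mul(Rational(1, 13), v), Pow(v, -1)) = Rational(1, 13))
O = Rational(5, 2) (O = Add(Rational(7, 2), Mul(Rational(-1, 2), 2)) = Add(Rational(7, 2), -1) = Rational(5, 2) ≈ 2.5000)
Mul(Add(Add(Pow(-19, -1), Mul(-1, 37)), Add(Mul(O, 8), Mul(-1, 63))), Function('S')(3)) = Mul(Add(Add(Pow(-19, -1), Mul(-1, 37)), Add(Mul(Rational(5, 2), 8), Mul(-1, 63))), Rational(1, 13)) = Mul(Add(Add(Rational(-1, 19), -37), Add(20, -63)), Rational(1, 13)) = Mul(Add(Rational(-704, 19), -43), Rational(1, 13)) = Mul(Rational(-1521, 19), Rational(1, 13)) = Rational(-117, 19)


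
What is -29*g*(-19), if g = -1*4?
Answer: -2204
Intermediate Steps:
g = -4
-29*g*(-19) = -29*(-4)*(-19) = 116*(-19) = -2204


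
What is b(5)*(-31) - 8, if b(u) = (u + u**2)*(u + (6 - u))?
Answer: -5588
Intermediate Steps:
b(u) = 6*u + 6*u**2 (b(u) = (u + u**2)*6 = 6*u + 6*u**2)
b(5)*(-31) - 8 = (6*5*(1 + 5))*(-31) - 8 = (6*5*6)*(-31) - 8 = 180*(-31) - 8 = -5580 - 8 = -5588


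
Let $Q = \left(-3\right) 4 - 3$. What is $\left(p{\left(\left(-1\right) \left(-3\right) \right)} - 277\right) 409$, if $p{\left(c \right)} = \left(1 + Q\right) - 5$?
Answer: $-121064$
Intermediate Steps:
$Q = -15$ ($Q = -12 - 3 = -15$)
$p{\left(c \right)} = -19$ ($p{\left(c \right)} = \left(1 - 15\right) - 5 = -14 - 5 = -19$)
$\left(p{\left(\left(-1\right) \left(-3\right) \right)} - 277\right) 409 = \left(-19 - 277\right) 409 = \left(-296\right) 409 = -121064$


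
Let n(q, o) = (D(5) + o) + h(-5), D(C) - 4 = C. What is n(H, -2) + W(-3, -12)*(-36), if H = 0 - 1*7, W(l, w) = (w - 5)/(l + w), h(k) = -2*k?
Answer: -119/5 ≈ -23.800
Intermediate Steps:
W(l, w) = (-5 + w)/(l + w)
H = -7 (H = 0 - 7 = -7)
D(C) = 4 + C
n(q, o) = 19 + o (n(q, o) = ((4 + 5) + o) - 2*(-5) = (9 + o) + 10 = 19 + o)
n(H, -2) + W(-3, -12)*(-36) = (19 - 2) + ((-5 - 12)/(-3 - 12))*(-36) = 17 + (-17/(-15))*(-36) = 17 - 1/15*(-17)*(-36) = 17 + (17/15)*(-36) = 17 - 204/5 = -119/5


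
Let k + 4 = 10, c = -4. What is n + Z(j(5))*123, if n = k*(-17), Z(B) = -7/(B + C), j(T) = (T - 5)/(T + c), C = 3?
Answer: -389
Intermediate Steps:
k = 6 (k = -4 + 10 = 6)
j(T) = (-5 + T)/(-4 + T) (j(T) = (T - 5)/(T - 4) = (-5 + T)/(-4 + T))
Z(B) = -7/(3 + B) (Z(B) = -7/(B + 3) = -7/(3 + B))
n = -102 (n = 6*(-17) = -102)
n + Z(j(5))*123 = -102 - 7/(3 + (-5 + 5)/(-4 + 5))*123 = -102 - 7/(3 + 0/1)*123 = -102 - 7/(3 + 1*0)*123 = -102 - 7/(3 + 0)*123 = -102 - 7/3*123 = -102 - 287 = -389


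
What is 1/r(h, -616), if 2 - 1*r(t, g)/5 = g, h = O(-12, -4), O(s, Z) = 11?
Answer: 1/3090 ≈ 0.00032362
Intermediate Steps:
h = 11
r(t, g) = 10 - 5*g
1/r(h, -616) = 1/(10 - 5*(-616)) = 1/(10 + 3080) = 1/3090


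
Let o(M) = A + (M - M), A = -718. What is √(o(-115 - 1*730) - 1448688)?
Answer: I*√1449406 ≈ 1203.9*I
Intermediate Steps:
o(M) = -718 (o(M) = -718 + (M - M) = -718 + 0 = -718)
√(o(-115 - 1*730) - 1448688) = √(-718 - 1448688) = √(-1449406) = I*√1449406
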